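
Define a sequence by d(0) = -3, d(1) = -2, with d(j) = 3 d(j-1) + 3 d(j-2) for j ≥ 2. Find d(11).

-2220291

d(2) = 3(-2) + 3(-3) = -15
d(3) = 3(-15) + 3(-2) = -51
d(4) = 3(-51) + 3(-15) = -198
d(5) = 3(-198) + 3(-51) = -747
d(6) = 3(-747) + 3(-198) = -2835
d(7) = 3(-2835) + 3(-747) = -10746
d(8) = 3(-10746) + 3(-2835) = -40743
d(9) = 3(-40743) + 3(-10746) = -154467
d(10) = 3(-154467) + 3(-40743) = -585630
d(11) = 3(-585630) + 3(-154467) = -2220291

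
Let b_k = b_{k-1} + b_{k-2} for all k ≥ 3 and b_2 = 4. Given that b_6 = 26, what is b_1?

2

Let b_1 = z.
b_3 = 4 + z
b_4 = 8 + z
b_5 = 12 + 2z
b_6 = 20 + 3z
So 20 + 3z = 26, giving z = 2.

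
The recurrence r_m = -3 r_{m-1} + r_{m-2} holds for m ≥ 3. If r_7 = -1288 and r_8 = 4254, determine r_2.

6

Rearranging, r_{m-2} = r_m + 3 r_{m-1}.
r_6 = 4254 + 3·(-1288) = 390
r_5 = -1288 + 3·390 = -118
r_4 = 390 + 3·(-118) = 36
r_3 = -118 + 3·36 = -10
r_2 = 36 + 3·(-10) = 6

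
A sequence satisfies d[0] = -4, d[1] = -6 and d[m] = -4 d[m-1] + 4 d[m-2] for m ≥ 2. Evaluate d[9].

d[2] = -4*(-6) + 4*(-4) = 8
d[3] = -4*8 + 4*(-6) = -56
d[4] = -4*(-56) + 4*8 = 256
d[5] = -4*256 + 4*(-56) = -1248
d[6] = -4*(-1248) + 4*256 = 6016
d[7] = -4*6016 + 4*(-1248) = -29056
d[8] = -4*(-29056) + 4*6016 = 140288
d[9] = -4*140288 + 4*(-29056) = -677376

-677376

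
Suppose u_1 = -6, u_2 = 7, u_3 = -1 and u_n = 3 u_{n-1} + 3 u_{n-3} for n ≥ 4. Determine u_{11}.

u_4 = 3*(-1) + 3*(-6) = -21
u_5 = 3*(-21) + 3*7 = -42
u_6 = 3*(-42) + 3*(-1) = -129
u_7 = 3*(-129) + 3*(-21) = -450
u_8 = 3*(-450) + 3*(-42) = -1476
u_9 = 3*(-1476) + 3*(-129) = -4815
u_{10} = 3*(-4815) + 3*(-450) = -15795
u_{11} = 3*(-15795) + 3*(-1476) = -51813

-51813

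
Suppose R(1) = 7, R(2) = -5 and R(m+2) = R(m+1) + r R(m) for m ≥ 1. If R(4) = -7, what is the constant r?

R(3) = -5 + 7r
R(4) = -5 + 2r
So -5 + 2r = -7, giving r = -1.

-1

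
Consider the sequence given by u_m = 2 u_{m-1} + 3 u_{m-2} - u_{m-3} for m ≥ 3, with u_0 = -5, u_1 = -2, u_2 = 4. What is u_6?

u_3 = 2(4) + 3(-2) - (-5) = 7
u_4 = 2(7) + 3(4) - (-2) = 28
u_5 = 2(28) + 3(7) - 4 = 73
u_6 = 2(73) + 3(28) - 7 = 223

223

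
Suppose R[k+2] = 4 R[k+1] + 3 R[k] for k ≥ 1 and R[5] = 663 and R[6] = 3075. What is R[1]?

7

Rearranging, R[k-2] = (R[k] - 4 R[k-1]) / 3.
R[4] = (3075 - 4(663)) / 3 = 423/3 = 141
R[3] = (663 - 4(141)) / 3 = 99/3 = 33
R[2] = (141 - 4(33)) / 3 = 9/3 = 3
R[1] = (33 - 4(3)) / 3 = 21/3 = 7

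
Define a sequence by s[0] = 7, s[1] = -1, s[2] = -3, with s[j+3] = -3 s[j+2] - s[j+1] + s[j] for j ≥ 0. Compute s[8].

s[3] = -3(-3) - (-1) + 7 = 17
s[4] = -3(17) - (-3) + (-1) = -49
s[5] = -3(-49) - 17 + (-3) = 127
s[6] = -3(127) - (-49) + 17 = -315
s[7] = -3(-315) - 127 + (-49) = 769
s[8] = -3(769) - (-315) + 127 = -1865

-1865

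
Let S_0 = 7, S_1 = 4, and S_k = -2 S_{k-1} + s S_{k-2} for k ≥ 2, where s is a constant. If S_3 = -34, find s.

5

S_2 = -8 + 7s
S_3 = 16 - 10s
So 16 - 10s = -34, giving s = 5.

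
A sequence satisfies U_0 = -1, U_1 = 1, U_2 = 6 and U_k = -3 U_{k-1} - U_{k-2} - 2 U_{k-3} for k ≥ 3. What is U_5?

-124

U_3 = -3(6) - 1 - 2(-1) = -17
U_4 = -3(-17) - 6 - 2(1) = 43
U_5 = -3(43) - (-17) - 2(6) = -124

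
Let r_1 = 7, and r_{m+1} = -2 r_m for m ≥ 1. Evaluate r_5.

r_2 = -2(7) = -14
r_3 = -2(-14) = 28
r_4 = -2(28) = -56
r_5 = -2(-56) = 112

112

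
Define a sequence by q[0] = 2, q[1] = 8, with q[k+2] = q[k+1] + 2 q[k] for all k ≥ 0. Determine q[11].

6828

q[2] = 8 + 2*2 = 12
q[3] = 12 + 2*8 = 28
q[4] = 28 + 2*12 = 52
q[5] = 52 + 2*28 = 108
q[6] = 108 + 2*52 = 212
q[7] = 212 + 2*108 = 428
q[8] = 428 + 2*212 = 852
q[9] = 852 + 2*428 = 1708
q[10] = 1708 + 2*852 = 3412
q[11] = 3412 + 2*1708 = 6828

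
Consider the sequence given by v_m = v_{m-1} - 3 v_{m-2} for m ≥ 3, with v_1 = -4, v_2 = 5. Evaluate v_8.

257

v_3 = 5 - 3*(-4) = 17
v_4 = 17 - 3*5 = 2
v_5 = 2 - 3*17 = -49
v_6 = (-49) - 3*2 = -55
v_7 = (-55) - 3*(-49) = 92
v_8 = 92 - 3*(-55) = 257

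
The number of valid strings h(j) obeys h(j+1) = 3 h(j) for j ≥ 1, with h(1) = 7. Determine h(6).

h(2) = 3(7) = 21
h(3) = 3(21) = 63
h(4) = 3(63) = 189
h(5) = 3(189) = 567
h(6) = 3(567) = 1701

1701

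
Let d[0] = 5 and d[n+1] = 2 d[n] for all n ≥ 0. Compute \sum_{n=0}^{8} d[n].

2555

d[1] = 2·5 = 10
d[2] = 2·10 = 20
d[3] = 2·20 = 40
d[4] = 2·40 = 80
d[5] = 2·80 = 160
d[6] = 2·160 = 320
d[7] = 2·320 = 640
d[8] = 2·640 = 1280
Sum = 5 + 10 + 20 + 40 + 80 + 160 + 320 + 640 + 1280 = 2555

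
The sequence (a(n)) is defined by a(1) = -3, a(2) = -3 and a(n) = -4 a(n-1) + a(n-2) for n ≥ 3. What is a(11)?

953433

a(3) = -4·(-3) + (-3) = 9
a(4) = -4·9 + (-3) = -39
a(5) = -4·(-39) + 9 = 165
a(6) = -4·165 + (-39) = -699
a(7) = -4·(-699) + 165 = 2961
a(8) = -4·2961 + (-699) = -12543
a(9) = -4·(-12543) + 2961 = 53133
a(10) = -4·53133 + (-12543) = -225075
a(11) = -4·(-225075) + 53133 = 953433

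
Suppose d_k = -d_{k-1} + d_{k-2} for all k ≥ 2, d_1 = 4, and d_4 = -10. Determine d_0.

Let d_0 = w.
d_2 = -4 + w
d_3 = 8 - w
d_4 = -12 + 2w
So -12 + 2w = -10, giving w = 1.

1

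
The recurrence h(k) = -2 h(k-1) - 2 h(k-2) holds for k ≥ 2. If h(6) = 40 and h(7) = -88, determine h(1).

-1

Rearranging, h(k-2) = (h(k) + 2 h(k-1)) / -2.
h(5) = (-88 + 2·40) / -2 = -8/-2 = 4
h(4) = (40 + 2·4) / -2 = 48/-2 = -24
h(3) = (4 + 2·(-24)) / -2 = -44/-2 = 22
h(2) = (-24 + 2·22) / -2 = 20/-2 = -10
h(1) = (22 + 2·(-10)) / -2 = 2/-2 = -1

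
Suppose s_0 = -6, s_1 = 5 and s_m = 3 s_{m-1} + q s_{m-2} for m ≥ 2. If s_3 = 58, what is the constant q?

-1

s_2 = 15 - 6q
s_3 = 45 - 13q
So 45 - 13q = 58, giving q = -1.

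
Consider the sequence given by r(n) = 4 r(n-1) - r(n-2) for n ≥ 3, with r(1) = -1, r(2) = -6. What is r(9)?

-62273

r(3) = 4·(-6) - (-1) = -23
r(4) = 4·(-23) - (-6) = -86
r(5) = 4·(-86) - (-23) = -321
r(6) = 4·(-321) - (-86) = -1198
r(7) = 4·(-1198) - (-321) = -4471
r(8) = 4·(-4471) - (-1198) = -16686
r(9) = 4·(-16686) - (-4471) = -62273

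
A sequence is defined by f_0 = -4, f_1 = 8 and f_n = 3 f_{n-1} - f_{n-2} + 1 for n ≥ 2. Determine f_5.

f_2 = 3*8 - (-4) + 1 = 29
f_3 = 3*29 - 8 + 1 = 80
f_4 = 3*80 - 29 + 1 = 212
f_5 = 3*212 - 80 + 1 = 557

557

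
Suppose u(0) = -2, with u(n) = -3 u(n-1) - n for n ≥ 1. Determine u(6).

u(1) = -3*(-2) - 1 = 5
u(2) = -3*5 - 2 = -17
u(3) = -3*(-17) - 3 = 48
u(4) = -3*48 - 4 = -148
u(5) = -3*(-148) - 5 = 439
u(6) = -3*439 - 6 = -1323

-1323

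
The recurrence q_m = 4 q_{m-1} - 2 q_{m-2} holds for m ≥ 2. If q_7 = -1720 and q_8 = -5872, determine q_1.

Rearranging, q_{m-2} = (q_m - 4 q_{m-1}) / -2.
q_6 = (-5872 - 4*(-1720)) / -2 = 1008/-2 = -504
q_5 = (-1720 - 4*(-504)) / -2 = 296/-2 = -148
q_4 = (-504 - 4*(-148)) / -2 = 88/-2 = -44
q_3 = (-148 - 4*(-44)) / -2 = 28/-2 = -14
q_2 = (-44 - 4*(-14)) / -2 = 12/-2 = -6
q_1 = (-14 - 4*(-6)) / -2 = 10/-2 = -5

-5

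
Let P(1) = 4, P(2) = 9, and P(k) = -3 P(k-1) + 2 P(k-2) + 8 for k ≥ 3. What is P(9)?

-31391

P(3) = -3·9 + 2·4 + 8 = -11
P(4) = -3·(-11) + 2·9 + 8 = 59
P(5) = -3·59 + 2·(-11) + 8 = -191
P(6) = -3·(-191) + 2·59 + 8 = 699
P(7) = -3·699 + 2·(-191) + 8 = -2471
P(8) = -3·(-2471) + 2·699 + 8 = 8819
P(9) = -3·8819 + 2·(-2471) + 8 = -31391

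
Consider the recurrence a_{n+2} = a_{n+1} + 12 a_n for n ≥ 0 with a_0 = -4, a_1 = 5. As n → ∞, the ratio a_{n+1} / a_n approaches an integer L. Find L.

4

The characteristic equation is r^2 - r - 12 = 0, which factors as (r - 4)(r + 3) = 0.
So the roots are 4 and -3. Since |4| > |-3| and the coefficient of 4^n is non-zero, the ratio tends to 4.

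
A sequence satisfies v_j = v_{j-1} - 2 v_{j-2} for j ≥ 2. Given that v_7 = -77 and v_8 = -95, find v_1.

Rearranging, v_{j-2} = (v_j - v_{j-1}) / -2.
v_6 = (-95 - (-77)) / -2 = -18/-2 = 9
v_5 = (-77 - 9) / -2 = -86/-2 = 43
v_4 = (9 - 43) / -2 = -34/-2 = 17
v_3 = (43 - 17) / -2 = 26/-2 = -13
v_2 = (17 - (-13)) / -2 = 30/-2 = -15
v_1 = (-13 - (-15)) / -2 = 2/-2 = -1

-1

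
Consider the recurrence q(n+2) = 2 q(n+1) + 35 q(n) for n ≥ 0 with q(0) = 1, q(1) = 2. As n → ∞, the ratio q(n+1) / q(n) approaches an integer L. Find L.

The characteristic equation is r^2 - 2r - 35 = 0, which factors as (r - 7)(r + 5) = 0.
So the roots are 7 and -5. Since |7| > |-5| and the coefficient of 7^n is non-zero, the ratio tends to 7.

7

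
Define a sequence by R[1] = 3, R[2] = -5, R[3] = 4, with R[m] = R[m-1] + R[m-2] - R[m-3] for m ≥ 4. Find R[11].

R[4] = 4 + (-5) - 3 = -4
R[5] = (-4) + 4 - (-5) = 5
R[6] = 5 + (-4) - 4 = -3
R[7] = (-3) + 5 - (-4) = 6
R[8] = 6 + (-3) - 5 = -2
R[9] = (-2) + 6 - (-3) = 7
R[10] = 7 + (-2) - 6 = -1
R[11] = (-1) + 7 - (-2) = 8

8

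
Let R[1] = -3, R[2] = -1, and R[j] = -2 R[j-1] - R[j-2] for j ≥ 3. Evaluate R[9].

R[3] = -2*(-1) - (-3) = 5
R[4] = -2*5 - (-1) = -9
R[5] = -2*(-9) - 5 = 13
R[6] = -2*13 - (-9) = -17
R[7] = -2*(-17) - 13 = 21
R[8] = -2*21 - (-17) = -25
R[9] = -2*(-25) - 21 = 29

29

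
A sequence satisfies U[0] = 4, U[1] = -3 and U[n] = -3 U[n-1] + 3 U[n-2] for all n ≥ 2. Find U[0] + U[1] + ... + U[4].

U[2] = -3(-3) + 3(4) = 21
U[3] = -3(21) + 3(-3) = -72
U[4] = -3(-72) + 3(21) = 279
Sum = 4 + (-3) + 21 + (-72) + 279 = 229

229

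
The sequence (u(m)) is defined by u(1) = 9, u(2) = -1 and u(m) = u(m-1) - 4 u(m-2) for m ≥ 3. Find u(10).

u(3) = (-1) - 4(9) = -37
u(4) = (-37) - 4(-1) = -33
u(5) = (-33) - 4(-37) = 115
u(6) = 115 - 4(-33) = 247
u(7) = 247 - 4(115) = -213
u(8) = (-213) - 4(247) = -1201
u(9) = (-1201) - 4(-213) = -349
u(10) = (-349) - 4(-1201) = 4455

4455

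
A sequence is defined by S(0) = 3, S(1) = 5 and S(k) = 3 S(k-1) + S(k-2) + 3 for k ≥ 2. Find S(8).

28317

S(2) = 3·5 + 3 + 3 = 21
S(3) = 3·21 + 5 + 3 = 71
S(4) = 3·71 + 21 + 3 = 237
S(5) = 3·237 + 71 + 3 = 785
S(6) = 3·785 + 237 + 3 = 2595
S(7) = 3·2595 + 785 + 3 = 8573
S(8) = 3·8573 + 2595 + 3 = 28317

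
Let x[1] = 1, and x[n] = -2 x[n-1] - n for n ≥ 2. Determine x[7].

97

x[2] = -2·1 - 2 = -4
x[3] = -2·(-4) - 3 = 5
x[4] = -2·5 - 4 = -14
x[5] = -2·(-14) - 5 = 23
x[6] = -2·23 - 6 = -52
x[7] = -2·(-52) - 7 = 97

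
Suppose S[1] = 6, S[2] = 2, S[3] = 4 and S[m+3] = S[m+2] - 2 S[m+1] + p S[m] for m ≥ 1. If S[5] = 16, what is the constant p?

3

S[4] = 6p
S[5] = -8 + 8p
So -8 + 8p = 16, giving p = 3.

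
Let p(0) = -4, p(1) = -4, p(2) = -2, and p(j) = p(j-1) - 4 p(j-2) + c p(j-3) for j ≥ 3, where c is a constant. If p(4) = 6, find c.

p(3) = 14 - 4c
p(4) = 22 - 8c
So 22 - 8c = 6, giving c = 2.

2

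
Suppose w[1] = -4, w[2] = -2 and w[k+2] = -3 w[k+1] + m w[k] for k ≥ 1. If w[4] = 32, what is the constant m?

5

w[3] = 6 - 4m
w[4] = -18 + 10m
So -18 + 10m = 32, giving m = 5.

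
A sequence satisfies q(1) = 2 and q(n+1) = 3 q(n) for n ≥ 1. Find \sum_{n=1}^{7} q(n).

q(2) = 3·2 = 6
q(3) = 3·6 = 18
q(4) = 3·18 = 54
q(5) = 3·54 = 162
q(6) = 3·162 = 486
q(7) = 3·486 = 1458
Sum = 2 + 6 + 18 + 54 + 162 + 486 + 1458 = 2186

2186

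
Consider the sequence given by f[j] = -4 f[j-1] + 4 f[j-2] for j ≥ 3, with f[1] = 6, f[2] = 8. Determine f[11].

-3688448

f[3] = -4(8) + 4(6) = -8
f[4] = -4(-8) + 4(8) = 64
f[5] = -4(64) + 4(-8) = -288
f[6] = -4(-288) + 4(64) = 1408
f[7] = -4(1408) + 4(-288) = -6784
f[8] = -4(-6784) + 4(1408) = 32768
f[9] = -4(32768) + 4(-6784) = -158208
f[10] = -4(-158208) + 4(32768) = 763904
f[11] = -4(763904) + 4(-158208) = -3688448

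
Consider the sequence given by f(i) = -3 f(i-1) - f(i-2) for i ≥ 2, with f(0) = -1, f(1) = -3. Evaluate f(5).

-186

f(2) = -3*(-3) - (-1) = 10
f(3) = -3*10 - (-3) = -27
f(4) = -3*(-27) - 10 = 71
f(5) = -3*71 - (-27) = -186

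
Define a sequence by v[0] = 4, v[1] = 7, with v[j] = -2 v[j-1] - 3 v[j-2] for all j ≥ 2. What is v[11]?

v[2] = -2·7 - 3·4 = -26
v[3] = -2·(-26) - 3·7 = 31
v[4] = -2·31 - 3·(-26) = 16
v[5] = -2·16 - 3·31 = -125
v[6] = -2·(-125) - 3·16 = 202
v[7] = -2·202 - 3·(-125) = -29
v[8] = -2·(-29) - 3·202 = -548
v[9] = -2·(-548) - 3·(-29) = 1183
v[10] = -2·1183 - 3·(-548) = -722
v[11] = -2·(-722) - 3·1183 = -2105

-2105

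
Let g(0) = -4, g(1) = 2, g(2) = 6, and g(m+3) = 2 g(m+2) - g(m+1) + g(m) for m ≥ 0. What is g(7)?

g(3) = 2(6) - 2 + (-4) = 6
g(4) = 2(6) - 6 + 2 = 8
g(5) = 2(8) - 6 + 6 = 16
g(6) = 2(16) - 8 + 6 = 30
g(7) = 2(30) - 16 + 8 = 52

52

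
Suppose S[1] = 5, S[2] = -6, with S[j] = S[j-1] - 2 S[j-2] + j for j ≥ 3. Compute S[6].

34

S[3] = (-6) - 2·5 + 3 = -13
S[4] = (-13) - 2·(-6) + 4 = 3
S[5] = 3 - 2·(-13) + 5 = 34
S[6] = 34 - 2·3 + 6 = 34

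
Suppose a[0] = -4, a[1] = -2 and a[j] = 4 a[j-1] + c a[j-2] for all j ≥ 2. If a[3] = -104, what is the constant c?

4

a[2] = -8 - 4c
a[3] = -32 - 18c
So -32 - 18c = -104, giving c = 4.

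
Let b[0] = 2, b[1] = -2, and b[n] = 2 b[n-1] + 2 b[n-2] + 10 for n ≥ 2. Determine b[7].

1714

b[2] = 2*(-2) + 2*2 + 10 = 10
b[3] = 2*10 + 2*(-2) + 10 = 26
b[4] = 2*26 + 2*10 + 10 = 82
b[5] = 2*82 + 2*26 + 10 = 226
b[6] = 2*226 + 2*82 + 10 = 626
b[7] = 2*626 + 2*226 + 10 = 1714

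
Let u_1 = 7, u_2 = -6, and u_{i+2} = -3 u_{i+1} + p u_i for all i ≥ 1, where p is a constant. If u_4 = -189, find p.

5

u_3 = 18 + 7p
u_4 = -54 - 27p
So -54 - 27p = -189, giving p = 5.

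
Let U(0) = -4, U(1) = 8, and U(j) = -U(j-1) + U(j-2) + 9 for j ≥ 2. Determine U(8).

-139

U(2) = -8 + (-4) + 9 = -3
U(3) = -(-3) + 8 + 9 = 20
U(4) = -20 + (-3) + 9 = -14
U(5) = -(-14) + 20 + 9 = 43
U(6) = -43 + (-14) + 9 = -48
U(7) = -(-48) + 43 + 9 = 100
U(8) = -100 + (-48) + 9 = -139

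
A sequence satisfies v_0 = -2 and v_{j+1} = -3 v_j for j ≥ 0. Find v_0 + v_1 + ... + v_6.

v_1 = -3·(-2) = 6
v_2 = -3·6 = -18
v_3 = -3·(-18) = 54
v_4 = -3·54 = -162
v_5 = -3·(-162) = 486
v_6 = -3·486 = -1458
Sum = (-2) + 6 + (-18) + 54 + (-162) + 486 + (-1458) = -1094

-1094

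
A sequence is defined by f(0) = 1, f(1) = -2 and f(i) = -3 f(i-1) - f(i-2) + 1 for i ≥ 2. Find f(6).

273

f(2) = -3·(-2) - 1 + 1 = 6
f(3) = -3·6 - (-2) + 1 = -15
f(4) = -3·(-15) - 6 + 1 = 40
f(5) = -3·40 - (-15) + 1 = -104
f(6) = -3·(-104) - 40 + 1 = 273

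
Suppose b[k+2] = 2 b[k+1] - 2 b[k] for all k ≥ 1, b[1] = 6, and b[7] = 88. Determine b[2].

-5

Let b[2] = z.
b[3] = -12 + 2z
b[4] = -24 + 2z
b[5] = -24
b[6] = -4z
b[7] = 48 - 8z
So 48 - 8z = 88, giving z = -5.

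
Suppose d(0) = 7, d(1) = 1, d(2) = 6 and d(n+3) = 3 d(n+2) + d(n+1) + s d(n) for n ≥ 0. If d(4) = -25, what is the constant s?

-4

d(3) = 19 + 7s
d(4) = 63 + 22s
So 63 + 22s = -25, giving s = -4.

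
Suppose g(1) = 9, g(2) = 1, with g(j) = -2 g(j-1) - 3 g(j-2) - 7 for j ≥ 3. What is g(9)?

g(3) = -2(1) - 3(9) - 7 = -36
g(4) = -2(-36) - 3(1) - 7 = 62
g(5) = -2(62) - 3(-36) - 7 = -23
g(6) = -2(-23) - 3(62) - 7 = -147
g(7) = -2(-147) - 3(-23) - 7 = 356
g(8) = -2(356) - 3(-147) - 7 = -278
g(9) = -2(-278) - 3(356) - 7 = -519

-519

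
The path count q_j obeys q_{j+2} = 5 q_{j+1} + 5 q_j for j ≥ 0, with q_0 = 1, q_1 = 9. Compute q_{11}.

q_2 = 5*9 + 5*1 = 50
q_3 = 5*50 + 5*9 = 295
q_4 = 5*295 + 5*50 = 1725
q_5 = 5*1725 + 5*295 = 10100
q_6 = 5*10100 + 5*1725 = 59125
q_7 = 5*59125 + 5*10100 = 346125
q_8 = 5*346125 + 5*59125 = 2026250
q_9 = 5*2026250 + 5*346125 = 11861875
q_{10} = 5*11861875 + 5*2026250 = 69440625
q_{11} = 5*69440625 + 5*11861875 = 406512500

406512500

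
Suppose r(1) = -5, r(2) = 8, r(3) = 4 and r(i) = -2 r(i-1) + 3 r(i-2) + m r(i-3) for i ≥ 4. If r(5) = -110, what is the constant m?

-5

r(4) = 16 - 5m
r(5) = -20 + 18m
So -20 + 18m = -110, giving m = -5.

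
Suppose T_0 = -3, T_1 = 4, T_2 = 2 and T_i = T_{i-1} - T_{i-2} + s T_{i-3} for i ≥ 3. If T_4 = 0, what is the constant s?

T_3 = -2 - 3s
T_4 = -4 + s
So -4 + s = 0, giving s = 4.

4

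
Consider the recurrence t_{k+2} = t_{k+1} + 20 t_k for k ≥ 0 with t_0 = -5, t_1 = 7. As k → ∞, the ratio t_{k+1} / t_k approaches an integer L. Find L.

The characteristic equation is r^2 - r - 20 = 0, which factors as (r - 5)(r + 4) = 0.
So the roots are 5 and -4. Since |5| > |-4| and the coefficient of 5^k is non-zero, the ratio tends to 5.

5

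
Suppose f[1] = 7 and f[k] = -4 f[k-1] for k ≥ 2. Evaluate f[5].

1792

f[2] = -4·7 = -28
f[3] = -4·(-28) = 112
f[4] = -4·112 = -448
f[5] = -4·(-448) = 1792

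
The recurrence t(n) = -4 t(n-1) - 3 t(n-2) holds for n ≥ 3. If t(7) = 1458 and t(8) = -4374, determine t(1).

Rearranging, t(n-2) = (t(n) + 4 t(n-1)) / -3.
t(6) = (-4374 + 4·1458) / -3 = 1458/-3 = -486
t(5) = (1458 + 4·(-486)) / -3 = -486/-3 = 162
t(4) = (-486 + 4·162) / -3 = 162/-3 = -54
t(3) = (162 + 4·(-54)) / -3 = -54/-3 = 18
t(2) = (-54 + 4·18) / -3 = 18/-3 = -6
t(1) = (18 + 4·(-6)) / -3 = -6/-3 = 2

2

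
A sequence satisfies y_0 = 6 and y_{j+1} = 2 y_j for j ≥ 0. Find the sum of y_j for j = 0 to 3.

y_1 = 2(6) = 12
y_2 = 2(12) = 24
y_3 = 2(24) = 48
Sum = 6 + 12 + 24 + 48 = 90

90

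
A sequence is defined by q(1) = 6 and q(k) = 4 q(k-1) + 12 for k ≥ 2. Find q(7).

q(2) = 4(6) + 12 = 36
q(3) = 4(36) + 12 = 156
q(4) = 4(156) + 12 = 636
q(5) = 4(636) + 12 = 2556
q(6) = 4(2556) + 12 = 10236
q(7) = 4(10236) + 12 = 40956

40956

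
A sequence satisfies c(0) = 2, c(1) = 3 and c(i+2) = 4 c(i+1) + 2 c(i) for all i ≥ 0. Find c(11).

c(2) = 4·3 + 2·2 = 16
c(3) = 4·16 + 2·3 = 70
c(4) = 4·70 + 2·16 = 312
c(5) = 4·312 + 2·70 = 1388
c(6) = 4·1388 + 2·312 = 6176
c(7) = 4·6176 + 2·1388 = 27480
c(8) = 4·27480 + 2·6176 = 122272
c(9) = 4·122272 + 2·27480 = 544048
c(10) = 4·544048 + 2·122272 = 2420736
c(11) = 4·2420736 + 2·544048 = 10771040

10771040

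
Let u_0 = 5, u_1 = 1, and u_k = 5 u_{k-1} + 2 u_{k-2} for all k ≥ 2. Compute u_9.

u_2 = 5·1 + 2·5 = 15
u_3 = 5·15 + 2·1 = 77
u_4 = 5·77 + 2·15 = 415
u_5 = 5·415 + 2·77 = 2229
u_6 = 5·2229 + 2·415 = 11975
u_7 = 5·11975 + 2·2229 = 64333
u_8 = 5·64333 + 2·11975 = 345615
u_9 = 5·345615 + 2·64333 = 1856741

1856741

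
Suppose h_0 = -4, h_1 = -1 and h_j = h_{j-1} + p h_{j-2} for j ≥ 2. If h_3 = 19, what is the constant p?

-4

h_2 = -1 - 4p
h_3 = -1 - 5p
So -1 - 5p = 19, giving p = -4.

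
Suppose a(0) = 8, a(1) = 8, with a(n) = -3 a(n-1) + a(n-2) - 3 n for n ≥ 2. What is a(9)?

a(2) = -3(8) + 8 - 6 = -22
a(3) = -3(-22) + 8 - 9 = 65
a(4) = -3(65) + (-22) - 12 = -229
a(5) = -3(-229) + 65 - 15 = 737
a(6) = -3(737) + (-229) - 18 = -2458
a(7) = -3(-2458) + 737 - 21 = 8090
a(8) = -3(8090) + (-2458) - 24 = -26752
a(9) = -3(-26752) + 8090 - 27 = 88319

88319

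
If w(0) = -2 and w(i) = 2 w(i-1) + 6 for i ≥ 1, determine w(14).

The fixed point is 6/(1 - 2) = -6, so w(i) + 6 = 2(w(i-1) + 6).
Hence w(i) = 4·2^i - 6.
w(14) = 4·2^{14} - 6 = 4·16384 - 6 = 65530.

65530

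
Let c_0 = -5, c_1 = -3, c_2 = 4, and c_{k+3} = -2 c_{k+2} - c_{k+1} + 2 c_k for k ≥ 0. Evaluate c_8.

-196

c_3 = -2(4) - (-3) + 2(-5) = -15
c_4 = -2(-15) - 4 + 2(-3) = 20
c_5 = -2(20) - (-15) + 2(4) = -17
c_6 = -2(-17) - 20 + 2(-15) = -16
c_7 = -2(-16) - (-17) + 2(20) = 89
c_8 = -2(89) - (-16) + 2(-17) = -196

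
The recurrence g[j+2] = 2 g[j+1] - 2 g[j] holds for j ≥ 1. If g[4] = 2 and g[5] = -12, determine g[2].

Rearranging, g[j-2] = (g[j] - 2 g[j-1]) / -2.
g[3] = (-12 - 2*2) / -2 = -16/-2 = 8
g[2] = (2 - 2*8) / -2 = -14/-2 = 7

7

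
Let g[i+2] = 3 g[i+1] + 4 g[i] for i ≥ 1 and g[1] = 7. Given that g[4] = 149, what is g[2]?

Let g[2] = z.
g[3] = 28 + 3z
g[4] = 84 + 13z
So 84 + 13z = 149, giving z = 5.

5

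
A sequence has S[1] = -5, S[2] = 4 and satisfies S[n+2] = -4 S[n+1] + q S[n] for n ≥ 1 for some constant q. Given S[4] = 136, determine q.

3

S[3] = -16 - 5q
S[4] = 64 + 24q
So 64 + 24q = 136, giving q = 3.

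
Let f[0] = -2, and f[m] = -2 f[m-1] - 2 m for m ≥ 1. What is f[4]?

f[1] = -2*(-2) - 2 = 2
f[2] = -2*2 - 4 = -8
f[3] = -2*(-8) - 6 = 10
f[4] = -2*10 - 8 = -28

-28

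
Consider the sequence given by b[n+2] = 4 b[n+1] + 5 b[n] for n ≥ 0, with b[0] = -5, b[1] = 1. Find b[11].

b[2] = 4·1 + 5·(-5) = -21
b[3] = 4·(-21) + 5·1 = -79
b[4] = 4·(-79) + 5·(-21) = -421
b[5] = 4·(-421) + 5·(-79) = -2079
b[6] = 4·(-2079) + 5·(-421) = -10421
b[7] = 4·(-10421) + 5·(-2079) = -52079
b[8] = 4·(-52079) + 5·(-10421) = -260421
b[9] = 4·(-260421) + 5·(-52079) = -1302079
b[10] = 4·(-1302079) + 5·(-260421) = -6510421
b[11] = 4·(-6510421) + 5·(-1302079) = -32552079

-32552079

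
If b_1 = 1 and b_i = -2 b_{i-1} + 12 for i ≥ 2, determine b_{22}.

The fixed point is 12/(1 + 2) = 4, so b_i - 4 = -2(b_{i-1} - 4).
Hence b_i = -3·(-2)^{i-1} + 4.
b_{22} = -3·(-2)^{21} + 4 = -3·-2097152 + 4 = 6291460.

6291460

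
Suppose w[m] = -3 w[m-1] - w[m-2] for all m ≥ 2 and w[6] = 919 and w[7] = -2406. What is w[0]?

-1

Rearranging, w[m-2] = -(w[m] + 3 w[m-1]).
w[5] = -(-2406 + 3(919)) = -351
w[4] = -(919 + 3(-351)) = 134
w[3] = -(-351 + 3(134)) = -51
w[2] = -(134 + 3(-51)) = 19
w[1] = -(-51 + 3(19)) = -6
w[0] = -(19 + 3(-6)) = -1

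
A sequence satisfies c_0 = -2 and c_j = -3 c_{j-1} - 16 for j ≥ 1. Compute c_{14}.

The fixed point is -16/(1 + 3) = -4, so c_j + 4 = -3(c_{j-1} + 4).
Hence c_j = 2·(-3)^j - 4.
c_{14} = 2·(-3)^{14} - 4 = 2·4782969 - 4 = 9565934.

9565934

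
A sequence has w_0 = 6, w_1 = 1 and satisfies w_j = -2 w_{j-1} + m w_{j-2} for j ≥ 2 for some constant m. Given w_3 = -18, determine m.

2

w_2 = -2 + 6m
w_3 = 4 - 11m
So 4 - 11m = -18, giving m = 2.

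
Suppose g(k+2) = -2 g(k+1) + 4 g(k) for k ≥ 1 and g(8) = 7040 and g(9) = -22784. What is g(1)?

-2

Rearranging, g(k-2) = (g(k) + 2 g(k-1)) / 4.
g(7) = (-22784 + 2(7040)) / 4 = -8704/4 = -2176
g(6) = (7040 + 2(-2176)) / 4 = 2688/4 = 672
g(5) = (-2176 + 2(672)) / 4 = -832/4 = -208
g(4) = (672 + 2(-208)) / 4 = 256/4 = 64
g(3) = (-208 + 2(64)) / 4 = -80/4 = -20
g(2) = (64 + 2(-20)) / 4 = 24/4 = 6
g(1) = (-20 + 2(6)) / 4 = -8/4 = -2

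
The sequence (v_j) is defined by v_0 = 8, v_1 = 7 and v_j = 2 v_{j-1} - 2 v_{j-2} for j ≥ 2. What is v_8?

v_2 = 2·7 - 2·8 = -2
v_3 = 2·(-2) - 2·7 = -18
v_4 = 2·(-18) - 2·(-2) = -32
v_5 = 2·(-32) - 2·(-18) = -28
v_6 = 2·(-28) - 2·(-32) = 8
v_7 = 2·8 - 2·(-28) = 72
v_8 = 2·72 - 2·8 = 128

128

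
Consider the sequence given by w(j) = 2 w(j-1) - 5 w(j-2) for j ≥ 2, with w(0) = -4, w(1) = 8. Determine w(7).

1552

w(2) = 2·8 - 5·(-4) = 36
w(3) = 2·36 - 5·8 = 32
w(4) = 2·32 - 5·36 = -116
w(5) = 2·(-116) - 5·32 = -392
w(6) = 2·(-392) - 5·(-116) = -204
w(7) = 2·(-204) - 5·(-392) = 1552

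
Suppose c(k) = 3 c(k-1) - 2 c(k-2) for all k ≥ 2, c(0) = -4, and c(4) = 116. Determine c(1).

4

Let c(1) = y.
c(2) = 8 + 3y
c(3) = 24 + 7y
c(4) = 56 + 15y
So 56 + 15y = 116, giving y = 4.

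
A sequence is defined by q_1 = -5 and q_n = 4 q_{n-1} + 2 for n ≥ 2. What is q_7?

-17750

q_2 = 4·(-5) + 2 = -18
q_3 = 4·(-18) + 2 = -70
q_4 = 4·(-70) + 2 = -278
q_5 = 4·(-278) + 2 = -1110
q_6 = 4·(-1110) + 2 = -4438
q_7 = 4·(-4438) + 2 = -17750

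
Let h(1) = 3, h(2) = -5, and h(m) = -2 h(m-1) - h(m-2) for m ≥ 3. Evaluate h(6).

-13

h(3) = -2(-5) - 3 = 7
h(4) = -2(7) - (-5) = -9
h(5) = -2(-9) - 7 = 11
h(6) = -2(11) - (-9) = -13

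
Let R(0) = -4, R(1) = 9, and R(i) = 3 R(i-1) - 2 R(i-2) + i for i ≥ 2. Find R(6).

R(2) = 3·9 - 2·(-4) + 2 = 37
R(3) = 3·37 - 2·9 + 3 = 96
R(4) = 3·96 - 2·37 + 4 = 218
R(5) = 3·218 - 2·96 + 5 = 467
R(6) = 3·467 - 2·218 + 6 = 971

971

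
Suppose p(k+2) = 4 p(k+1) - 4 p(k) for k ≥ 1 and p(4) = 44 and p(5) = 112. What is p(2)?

Rearranging, p(k-2) = (p(k) - 4 p(k-1)) / -4.
p(3) = (112 - 4·44) / -4 = -64/-4 = 16
p(2) = (44 - 4·16) / -4 = -20/-4 = 5

5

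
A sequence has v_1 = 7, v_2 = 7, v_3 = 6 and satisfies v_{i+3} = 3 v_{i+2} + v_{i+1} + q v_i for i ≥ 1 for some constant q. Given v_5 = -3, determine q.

v_4 = 25 + 7q
v_5 = 81 + 28q
So 81 + 28q = -3, giving q = -3.

-3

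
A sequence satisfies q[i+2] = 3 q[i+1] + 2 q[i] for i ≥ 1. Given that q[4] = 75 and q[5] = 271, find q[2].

3

Rearranging, q[i-2] = (q[i] - 3 q[i-1]) / 2.
q[3] = (271 - 3·75) / 2 = 46/2 = 23
q[2] = (75 - 3·23) / 2 = 6/2 = 3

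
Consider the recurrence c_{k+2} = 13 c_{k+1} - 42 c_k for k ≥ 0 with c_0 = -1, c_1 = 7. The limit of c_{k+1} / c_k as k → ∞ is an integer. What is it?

The characteristic equation is r^2 - 13r + 42 = 0, which factors as (r - 7)(r - 6) = 0.
So the roots are 7 and 6. Since |7| > |6| and the coefficient of 7^k is non-zero, the ratio tends to 7.

7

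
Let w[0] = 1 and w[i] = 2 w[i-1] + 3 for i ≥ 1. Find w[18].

The fixed point is 3/(1 - 2) = -3, so w[i] + 3 = 2(w[i-1] + 3).
Hence w[i] = 4·2^i - 3.
w[18] = 4·2^{18} - 3 = 4·262144 - 3 = 1048573.

1048573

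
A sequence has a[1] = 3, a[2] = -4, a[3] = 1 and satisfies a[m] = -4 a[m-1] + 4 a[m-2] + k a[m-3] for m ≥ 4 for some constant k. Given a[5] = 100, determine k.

a[4] = -20 + 3k
a[5] = 84 - 16k
So 84 - 16k = 100, giving k = -1.

-1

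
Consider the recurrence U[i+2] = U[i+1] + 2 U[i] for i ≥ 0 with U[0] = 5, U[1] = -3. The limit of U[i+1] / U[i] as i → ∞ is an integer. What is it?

The characteristic equation is r^2 - r - 2 = 0, which factors as (r - 2)(r + 1) = 0.
So the roots are 2 and -1. Since |2| > |-1| and the coefficient of 2^i is non-zero, the ratio tends to 2.

2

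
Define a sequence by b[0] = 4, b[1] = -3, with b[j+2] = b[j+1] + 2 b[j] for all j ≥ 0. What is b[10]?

b[2] = (-3) + 2(4) = 5
b[3] = 5 + 2(-3) = -1
b[4] = (-1) + 2(5) = 9
b[5] = 9 + 2(-1) = 7
b[6] = 7 + 2(9) = 25
b[7] = 25 + 2(7) = 39
b[8] = 39 + 2(25) = 89
b[9] = 89 + 2(39) = 167
b[10] = 167 + 2(89) = 345

345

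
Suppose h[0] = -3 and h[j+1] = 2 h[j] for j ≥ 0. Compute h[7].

h[1] = 2(-3) = -6
h[2] = 2(-6) = -12
h[3] = 2(-12) = -24
h[4] = 2(-24) = -48
h[5] = 2(-48) = -96
h[6] = 2(-96) = -192
h[7] = 2(-192) = -384

-384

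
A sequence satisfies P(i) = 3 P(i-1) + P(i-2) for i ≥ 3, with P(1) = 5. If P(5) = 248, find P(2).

6

Let P(2) = y.
P(3) = 5 + 3y
P(4) = 15 + 10y
P(5) = 50 + 33y
So 50 + 33y = 248, giving y = 6.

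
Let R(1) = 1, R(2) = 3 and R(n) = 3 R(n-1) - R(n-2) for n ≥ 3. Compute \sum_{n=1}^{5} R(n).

88

R(3) = 3·3 - 1 = 8
R(4) = 3·8 - 3 = 21
R(5) = 3·21 - 8 = 55
Sum = 1 + 3 + 8 + 21 + 55 = 88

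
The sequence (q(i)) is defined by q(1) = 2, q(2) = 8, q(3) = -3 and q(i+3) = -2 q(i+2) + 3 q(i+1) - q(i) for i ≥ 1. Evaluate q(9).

-6768

q(4) = -2·(-3) + 3·8 - 2 = 28
q(5) = -2·28 + 3·(-3) - 8 = -73
q(6) = -2·(-73) + 3·28 - (-3) = 233
q(7) = -2·233 + 3·(-73) - 28 = -713
q(8) = -2·(-713) + 3·233 - (-73) = 2198
q(9) = -2·2198 + 3·(-713) - 233 = -6768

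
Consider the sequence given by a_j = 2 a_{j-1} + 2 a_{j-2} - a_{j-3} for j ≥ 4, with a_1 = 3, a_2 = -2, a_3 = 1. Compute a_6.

-23

a_4 = 2*1 + 2*(-2) - 3 = -5
a_5 = 2*(-5) + 2*1 - (-2) = -6
a_6 = 2*(-6) + 2*(-5) - 1 = -23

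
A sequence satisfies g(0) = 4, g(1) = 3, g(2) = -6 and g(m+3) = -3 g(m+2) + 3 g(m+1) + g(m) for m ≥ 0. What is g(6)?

g(3) = -3·(-6) + 3·3 + 4 = 31
g(4) = -3·31 + 3·(-6) + 3 = -108
g(5) = -3·(-108) + 3·31 + (-6) = 411
g(6) = -3·411 + 3·(-108) + 31 = -1526

-1526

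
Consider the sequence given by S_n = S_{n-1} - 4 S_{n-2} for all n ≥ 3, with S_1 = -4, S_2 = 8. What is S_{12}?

S_3 = 8 - 4·(-4) = 24
S_4 = 24 - 4·8 = -8
S_5 = (-8) - 4·24 = -104
S_6 = (-104) - 4·(-8) = -72
S_7 = (-72) - 4·(-104) = 344
S_8 = 344 - 4·(-72) = 632
S_9 = 632 - 4·344 = -744
S_{10} = (-744) - 4·632 = -3272
S_{11} = (-3272) - 4·(-744) = -296
S_{12} = (-296) - 4·(-3272) = 12792

12792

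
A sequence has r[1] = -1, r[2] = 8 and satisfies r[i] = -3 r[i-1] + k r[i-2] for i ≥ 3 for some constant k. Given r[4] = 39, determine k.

-3

r[3] = -24 - k
r[4] = 72 + 11k
So 72 + 11k = 39, giving k = -3.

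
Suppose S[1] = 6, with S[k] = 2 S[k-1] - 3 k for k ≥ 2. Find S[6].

S[2] = 2·6 - 6 = 6
S[3] = 2·6 - 9 = 3
S[4] = 2·3 - 12 = -6
S[5] = 2·(-6) - 15 = -27
S[6] = 2·(-27) - 18 = -72

-72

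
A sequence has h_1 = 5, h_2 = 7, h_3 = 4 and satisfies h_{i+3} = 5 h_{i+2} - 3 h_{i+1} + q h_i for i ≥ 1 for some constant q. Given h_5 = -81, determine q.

h_4 = -1 + 5q
h_5 = -17 + 32q
So -17 + 32q = -81, giving q = -2.

-2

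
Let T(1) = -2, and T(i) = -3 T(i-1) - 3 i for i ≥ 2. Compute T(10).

13524

T(2) = -3·(-2) - 6 = 0
T(3) = -3·0 - 9 = -9
T(4) = -3·(-9) - 12 = 15
T(5) = -3·15 - 15 = -60
T(6) = -3·(-60) - 18 = 162
T(7) = -3·162 - 21 = -507
T(8) = -3·(-507) - 24 = 1497
T(9) = -3·1497 - 27 = -4518
T(10) = -3·(-4518) - 30 = 13524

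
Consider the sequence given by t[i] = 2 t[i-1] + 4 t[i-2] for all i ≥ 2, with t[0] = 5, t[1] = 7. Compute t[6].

3392

t[2] = 2·7 + 4·5 = 34
t[3] = 2·34 + 4·7 = 96
t[4] = 2·96 + 4·34 = 328
t[5] = 2·328 + 4·96 = 1040
t[6] = 2·1040 + 4·328 = 3392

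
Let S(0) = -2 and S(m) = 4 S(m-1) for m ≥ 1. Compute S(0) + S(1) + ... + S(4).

-682

S(1) = 4(-2) = -8
S(2) = 4(-8) = -32
S(3) = 4(-32) = -128
S(4) = 4(-128) = -512
Sum = (-2) + (-8) + (-32) + (-128) + (-512) = -682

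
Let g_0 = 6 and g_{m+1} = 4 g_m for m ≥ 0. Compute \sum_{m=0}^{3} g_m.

510

g_1 = 4*6 = 24
g_2 = 4*24 = 96
g_3 = 4*96 = 384
Sum = 6 + 24 + 96 + 384 = 510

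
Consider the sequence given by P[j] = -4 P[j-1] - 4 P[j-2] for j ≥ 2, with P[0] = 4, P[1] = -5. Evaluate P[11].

P[2] = -4*(-5) - 4*4 = 4
P[3] = -4*4 - 4*(-5) = 4
P[4] = -4*4 - 4*4 = -32
P[5] = -4*(-32) - 4*4 = 112
P[6] = -4*112 - 4*(-32) = -320
P[7] = -4*(-320) - 4*112 = 832
P[8] = -4*832 - 4*(-320) = -2048
P[9] = -4*(-2048) - 4*832 = 4864
P[10] = -4*4864 - 4*(-2048) = -11264
P[11] = -4*(-11264) - 4*4864 = 25600

25600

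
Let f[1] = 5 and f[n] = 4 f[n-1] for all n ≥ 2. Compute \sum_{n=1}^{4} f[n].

425

f[2] = 4·5 = 20
f[3] = 4·20 = 80
f[4] = 4·80 = 320
Sum = 5 + 20 + 80 + 320 = 425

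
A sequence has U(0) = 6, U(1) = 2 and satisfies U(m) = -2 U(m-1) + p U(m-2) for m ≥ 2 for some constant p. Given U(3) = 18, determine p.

-1

U(2) = -4 + 6p
U(3) = 8 - 10p
So 8 - 10p = 18, giving p = -1.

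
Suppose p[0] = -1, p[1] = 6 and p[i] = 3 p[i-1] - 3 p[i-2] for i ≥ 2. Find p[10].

p[2] = 3·6 - 3·(-1) = 21
p[3] = 3·21 - 3·6 = 45
p[4] = 3·45 - 3·21 = 72
p[5] = 3·72 - 3·45 = 81
p[6] = 3·81 - 3·72 = 27
p[7] = 3·27 - 3·81 = -162
p[8] = 3·(-162) - 3·27 = -567
p[9] = 3·(-567) - 3·(-162) = -1215
p[10] = 3·(-1215) - 3·(-567) = -1944

-1944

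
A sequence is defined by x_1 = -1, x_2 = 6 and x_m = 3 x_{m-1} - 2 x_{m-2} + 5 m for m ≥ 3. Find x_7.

1505

x_3 = 3(6) - 2(-1) + 15 = 35
x_4 = 3(35) - 2(6) + 20 = 113
x_5 = 3(113) - 2(35) + 25 = 294
x_6 = 3(294) - 2(113) + 30 = 686
x_7 = 3(686) - 2(294) + 35 = 1505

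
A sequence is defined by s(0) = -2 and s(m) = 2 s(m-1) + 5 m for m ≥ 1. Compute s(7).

s(1) = 2·(-2) + 5 = 1
s(2) = 2·1 + 10 = 12
s(3) = 2·12 + 15 = 39
s(4) = 2·39 + 20 = 98
s(5) = 2·98 + 25 = 221
s(6) = 2·221 + 30 = 472
s(7) = 2·472 + 35 = 979

979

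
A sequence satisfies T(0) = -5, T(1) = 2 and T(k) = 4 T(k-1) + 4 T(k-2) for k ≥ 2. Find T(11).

T(2) = 4·2 + 4·(-5) = -12
T(3) = 4·(-12) + 4·2 = -40
T(4) = 4·(-40) + 4·(-12) = -208
T(5) = 4·(-208) + 4·(-40) = -992
T(6) = 4·(-992) + 4·(-208) = -4800
T(7) = 4·(-4800) + 4·(-992) = -23168
T(8) = 4·(-23168) + 4·(-4800) = -111872
T(9) = 4·(-111872) + 4·(-23168) = -540160
T(10) = 4·(-540160) + 4·(-111872) = -2608128
T(11) = 4·(-2608128) + 4·(-540160) = -12593152

-12593152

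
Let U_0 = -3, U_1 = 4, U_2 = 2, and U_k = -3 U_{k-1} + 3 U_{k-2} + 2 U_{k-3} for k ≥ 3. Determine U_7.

U_3 = -3*2 + 3*4 + 2*(-3) = 0
U_4 = -3*0 + 3*2 + 2*4 = 14
U_5 = -3*14 + 3*0 + 2*2 = -38
U_6 = -3*(-38) + 3*14 + 2*0 = 156
U_7 = -3*156 + 3*(-38) + 2*14 = -554

-554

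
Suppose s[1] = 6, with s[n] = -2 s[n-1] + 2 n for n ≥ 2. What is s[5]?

s[2] = -2·6 + 4 = -8
s[3] = -2·(-8) + 6 = 22
s[4] = -2·22 + 8 = -36
s[5] = -2·(-36) + 10 = 82

82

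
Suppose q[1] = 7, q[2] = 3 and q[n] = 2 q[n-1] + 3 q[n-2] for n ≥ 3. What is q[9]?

16407

q[3] = 2(3) + 3(7) = 27
q[4] = 2(27) + 3(3) = 63
q[5] = 2(63) + 3(27) = 207
q[6] = 2(207) + 3(63) = 603
q[7] = 2(603) + 3(207) = 1827
q[8] = 2(1827) + 3(603) = 5463
q[9] = 2(5463) + 3(1827) = 16407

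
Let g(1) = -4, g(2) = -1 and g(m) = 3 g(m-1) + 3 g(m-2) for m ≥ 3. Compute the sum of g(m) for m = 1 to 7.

-3668

g(3) = 3(-1) + 3(-4) = -15
g(4) = 3(-15) + 3(-1) = -48
g(5) = 3(-48) + 3(-15) = -189
g(6) = 3(-189) + 3(-48) = -711
g(7) = 3(-711) + 3(-189) = -2700
Sum = (-4) + (-1) + (-15) + (-48) + (-189) + (-711) + (-2700) = -3668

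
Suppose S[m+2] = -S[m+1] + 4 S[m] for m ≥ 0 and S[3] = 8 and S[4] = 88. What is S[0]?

8

Rearranging, S[m-2] = (S[m] + S[m-1]) / 4.
S[2] = (88 + 8) / 4 = 96/4 = 24
S[1] = (8 + 24) / 4 = 32/4 = 8
S[0] = (24 + 8) / 4 = 32/4 = 8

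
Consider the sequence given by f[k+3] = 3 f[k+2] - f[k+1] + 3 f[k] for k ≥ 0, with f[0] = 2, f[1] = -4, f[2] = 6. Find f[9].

15740

f[3] = 3·6 - (-4) + 3·2 = 28
f[4] = 3·28 - 6 + 3·(-4) = 66
f[5] = 3·66 - 28 + 3·6 = 188
f[6] = 3·188 - 66 + 3·28 = 582
f[7] = 3·582 - 188 + 3·66 = 1756
f[8] = 3·1756 - 582 + 3·188 = 5250
f[9] = 3·5250 - 1756 + 3·582 = 15740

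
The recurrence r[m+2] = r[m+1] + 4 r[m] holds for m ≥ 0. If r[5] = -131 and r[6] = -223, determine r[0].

Rearranging, r[m-2] = (r[m] - r[m-1]) / 4.
r[4] = (-223 - (-131)) / 4 = -92/4 = -23
r[3] = (-131 - (-23)) / 4 = -108/4 = -27
r[2] = (-23 - (-27)) / 4 = 4/4 = 1
r[1] = (-27 - 1) / 4 = -28/4 = -7
r[0] = (1 - (-7)) / 4 = 8/4 = 2

2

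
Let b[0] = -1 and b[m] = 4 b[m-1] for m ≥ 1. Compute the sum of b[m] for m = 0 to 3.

-85

b[1] = 4*(-1) = -4
b[2] = 4*(-4) = -16
b[3] = 4*(-16) = -64
Sum = (-1) + (-4) + (-16) + (-64) = -85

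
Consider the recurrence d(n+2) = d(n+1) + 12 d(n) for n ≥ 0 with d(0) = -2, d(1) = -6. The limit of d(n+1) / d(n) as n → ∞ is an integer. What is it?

The characteristic equation is r^2 - r - 12 = 0, which factors as (r - 4)(r + 3) = 0.
So the roots are 4 and -3. Since |4| > |-3| and the coefficient of 4^n is non-zero, the ratio tends to 4.

4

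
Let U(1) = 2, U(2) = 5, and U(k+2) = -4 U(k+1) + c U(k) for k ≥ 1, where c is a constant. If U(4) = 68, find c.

4

U(3) = -20 + 2c
U(4) = 80 - 3c
So 80 - 3c = 68, giving c = 4.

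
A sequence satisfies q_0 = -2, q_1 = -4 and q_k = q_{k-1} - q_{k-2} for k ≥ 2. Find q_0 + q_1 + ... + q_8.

q_2 = (-4) - (-2) = -2
q_3 = (-2) - (-4) = 2
q_4 = 2 - (-2) = 4
q_5 = 4 - 2 = 2
q_6 = 2 - 4 = -2
q_7 = (-2) - 2 = -4
q_8 = (-4) - (-2) = -2
Sum = (-2) + (-4) + (-2) + 2 + 4 + 2 + (-2) + (-4) + (-2) = -8

-8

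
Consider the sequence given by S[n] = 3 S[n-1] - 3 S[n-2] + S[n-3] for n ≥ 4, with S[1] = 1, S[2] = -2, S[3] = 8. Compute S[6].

S[4] = 3*8 - 3*(-2) + 1 = 31
S[5] = 3*31 - 3*8 + (-2) = 67
S[6] = 3*67 - 3*31 + 8 = 116

116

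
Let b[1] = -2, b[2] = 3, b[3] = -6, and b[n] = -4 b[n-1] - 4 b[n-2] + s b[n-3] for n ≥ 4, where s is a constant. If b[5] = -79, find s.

b[4] = 12 - 2s
b[5] = -24 + 11s
So -24 + 11s = -79, giving s = -5.

-5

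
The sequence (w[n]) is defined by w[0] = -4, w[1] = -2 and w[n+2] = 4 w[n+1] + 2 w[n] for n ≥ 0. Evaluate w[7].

-26768

w[2] = 4·(-2) + 2·(-4) = -16
w[3] = 4·(-16) + 2·(-2) = -68
w[4] = 4·(-68) + 2·(-16) = -304
w[5] = 4·(-304) + 2·(-68) = -1352
w[6] = 4·(-1352) + 2·(-304) = -6016
w[7] = 4·(-6016) + 2·(-1352) = -26768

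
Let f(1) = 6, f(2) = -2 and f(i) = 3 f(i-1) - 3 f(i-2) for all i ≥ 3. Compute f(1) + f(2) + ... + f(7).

f(3) = 3*(-2) - 3*6 = -24
f(4) = 3*(-24) - 3*(-2) = -66
f(5) = 3*(-66) - 3*(-24) = -126
f(6) = 3*(-126) - 3*(-66) = -180
f(7) = 3*(-180) - 3*(-126) = -162
Sum = 6 + (-2) + (-24) + (-66) + (-126) + (-180) + (-162) = -554

-554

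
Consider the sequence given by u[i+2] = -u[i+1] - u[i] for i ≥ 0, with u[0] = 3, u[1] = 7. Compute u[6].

u[2] = -7 - 3 = -10
u[3] = -(-10) - 7 = 3
u[4] = -3 - (-10) = 7
u[5] = -7 - 3 = -10
u[6] = -(-10) - 7 = 3

3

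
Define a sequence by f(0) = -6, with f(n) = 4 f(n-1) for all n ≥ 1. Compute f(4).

f(1) = 4*(-6) = -24
f(2) = 4*(-24) = -96
f(3) = 4*(-96) = -384
f(4) = 4*(-384) = -1536

-1536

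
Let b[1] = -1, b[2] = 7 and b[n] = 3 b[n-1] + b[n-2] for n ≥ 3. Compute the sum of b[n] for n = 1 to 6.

1044

b[3] = 3*7 + (-1) = 20
b[4] = 3*20 + 7 = 67
b[5] = 3*67 + 20 = 221
b[6] = 3*221 + 67 = 730
Sum = (-1) + 7 + 20 + 67 + 221 + 730 = 1044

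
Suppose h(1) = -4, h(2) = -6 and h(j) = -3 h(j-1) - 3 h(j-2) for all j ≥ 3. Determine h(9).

-810

h(3) = -3(-6) - 3(-4) = 30
h(4) = -3(30) - 3(-6) = -72
h(5) = -3(-72) - 3(30) = 126
h(6) = -3(126) - 3(-72) = -162
h(7) = -3(-162) - 3(126) = 108
h(8) = -3(108) - 3(-162) = 162
h(9) = -3(162) - 3(108) = -810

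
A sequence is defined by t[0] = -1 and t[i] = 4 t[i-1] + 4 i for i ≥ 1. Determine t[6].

3176

t[1] = 4·(-1) + 4 = 0
t[2] = 4·0 + 8 = 8
t[3] = 4·8 + 12 = 44
t[4] = 4·44 + 16 = 192
t[5] = 4·192 + 20 = 788
t[6] = 4·788 + 24 = 3176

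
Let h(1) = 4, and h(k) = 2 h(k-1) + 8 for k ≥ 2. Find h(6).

376

h(2) = 2*4 + 8 = 16
h(3) = 2*16 + 8 = 40
h(4) = 2*40 + 8 = 88
h(5) = 2*88 + 8 = 184
h(6) = 2*184 + 8 = 376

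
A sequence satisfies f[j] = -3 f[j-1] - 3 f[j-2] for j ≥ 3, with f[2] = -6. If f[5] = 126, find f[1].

-4

Let f[1] = v.
f[3] = 18 - 3v
f[4] = -36 + 9v
f[5] = 54 - 18v
So 54 - 18v = 126, giving v = -4.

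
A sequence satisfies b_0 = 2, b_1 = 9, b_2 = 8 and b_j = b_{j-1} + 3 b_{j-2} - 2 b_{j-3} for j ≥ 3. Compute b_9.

1659

b_3 = 8 + 3·9 - 2·2 = 31
b_4 = 31 + 3·8 - 2·9 = 37
b_5 = 37 + 3·31 - 2·8 = 114
b_6 = 114 + 3·37 - 2·31 = 163
b_7 = 163 + 3·114 - 2·37 = 431
b_8 = 431 + 3·163 - 2·114 = 692
b_9 = 692 + 3·431 - 2·163 = 1659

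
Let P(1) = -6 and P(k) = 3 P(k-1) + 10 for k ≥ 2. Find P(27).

-2541865828334

The fixed point is 10/(1 - 3) = -5, so P(k) + 5 = 3(P(k-1) + 5).
Hence P(k) = -1·3^{k-1} - 5.
P(27) = -1·3^{26} - 5 = -1·2541865828329 - 5 = -2541865828334.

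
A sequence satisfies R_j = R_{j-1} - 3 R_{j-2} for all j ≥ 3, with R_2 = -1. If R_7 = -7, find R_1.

-3

Let R_1 = w.
R_3 = -1 - 3w
R_4 = 2 - 3w
R_5 = 5 + 6w
R_6 = -1 + 15w
R_7 = -16 - 3w
So -16 - 3w = -7, giving w = -3.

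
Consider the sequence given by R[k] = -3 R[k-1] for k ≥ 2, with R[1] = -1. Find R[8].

2187

R[2] = -3(-1) = 3
R[3] = -3(3) = -9
R[4] = -3(-9) = 27
R[5] = -3(27) = -81
R[6] = -3(-81) = 243
R[7] = -3(243) = -729
R[8] = -3(-729) = 2187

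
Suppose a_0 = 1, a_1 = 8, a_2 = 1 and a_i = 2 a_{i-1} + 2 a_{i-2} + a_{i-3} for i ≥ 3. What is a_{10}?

24696

a_3 = 2(1) + 2(8) + 1 = 19
a_4 = 2(19) + 2(1) + 8 = 48
a_5 = 2(48) + 2(19) + 1 = 135
a_6 = 2(135) + 2(48) + 19 = 385
a_7 = 2(385) + 2(135) + 48 = 1088
a_8 = 2(1088) + 2(385) + 135 = 3081
a_9 = 2(3081) + 2(1088) + 385 = 8723
a_{10} = 2(8723) + 2(3081) + 1088 = 24696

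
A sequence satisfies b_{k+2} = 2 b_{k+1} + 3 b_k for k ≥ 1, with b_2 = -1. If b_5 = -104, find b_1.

-4

Let b_1 = x.
b_3 = -2 + 3x
b_4 = -7 + 6x
b_5 = -20 + 21x
So -20 + 21x = -104, giving x = -4.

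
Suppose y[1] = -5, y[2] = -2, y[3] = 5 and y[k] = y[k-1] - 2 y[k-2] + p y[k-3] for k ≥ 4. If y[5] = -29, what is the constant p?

4

y[4] = 9 - 5p
y[5] = -1 - 7p
So -1 - 7p = -29, giving p = 4.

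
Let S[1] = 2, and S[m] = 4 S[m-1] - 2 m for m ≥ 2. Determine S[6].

460

S[2] = 4(2) - 4 = 4
S[3] = 4(4) - 6 = 10
S[4] = 4(10) - 8 = 32
S[5] = 4(32) - 10 = 118
S[6] = 4(118) - 12 = 460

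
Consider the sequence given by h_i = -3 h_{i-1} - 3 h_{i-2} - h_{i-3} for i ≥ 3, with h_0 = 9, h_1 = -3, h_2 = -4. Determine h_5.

31

h_3 = -3·(-4) - 3·(-3) - 9 = 12
h_4 = -3·12 - 3·(-4) - (-3) = -21
h_5 = -3·(-21) - 3·12 - (-4) = 31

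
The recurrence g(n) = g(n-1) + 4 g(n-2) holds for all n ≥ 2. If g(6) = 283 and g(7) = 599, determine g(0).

Rearranging, g(n-2) = (g(n) - g(n-1)) / 4.
g(5) = (599 - 283) / 4 = 316/4 = 79
g(4) = (283 - 79) / 4 = 204/4 = 51
g(3) = (79 - 51) / 4 = 28/4 = 7
g(2) = (51 - 7) / 4 = 44/4 = 11
g(1) = (7 - 11) / 4 = -4/4 = -1
g(0) = (11 - (-1)) / 4 = 12/4 = 3

3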